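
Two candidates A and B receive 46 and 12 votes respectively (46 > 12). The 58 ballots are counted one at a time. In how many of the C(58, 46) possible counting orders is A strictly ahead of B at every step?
Strict-lead orderings = 522776255820

Total orderings of the 58 votes with 46 for A: C(58, 46) = 891794789340. By the Bertrand ballot formula (Cycle Lemma / reflection principle), the number of orderings in which A is strictly ahead of B throughout is (p − q)/(p + q) · C(p + q, p) = (46 − 12)/(46 + 12) · 891794789340 = 522776255820.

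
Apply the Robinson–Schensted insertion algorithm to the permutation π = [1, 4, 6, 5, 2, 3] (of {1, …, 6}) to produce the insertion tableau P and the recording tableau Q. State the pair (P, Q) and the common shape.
P = [1, 2, 3] / [4, 5] / [6];  Q = [1, 2, 3] / [4, 6] / [5];  common shape = (3, 2, 1)

Row-insert the values π_1, π_2, … into P one at a time, bumping the leftmost entry strictly greater than the inserted value down to the next row. The recording tableau Q records, in position (i, j), the step at which that cell was added to P.
  Insert 1 (step 1): P = [1];  Q = [1]
  Insert 4 (step 2): P = [1, 4];  Q = [1, 2]
  Insert 6 (step 3): P = [1, 4, 6];  Q = [1, 2, 3]
  Insert 5 (step 4): P = [1, 4, 5] / [6];  Q = [1, 2, 3] / [4]
  Insert 2 (step 5): P = [1, 2, 5] / [4] / [6];  Q = [1, 2, 3] / [4] / [5]
  Insert 3 (step 6): P = [1, 2, 3] / [4, 5] / [6];  Q = [1, 2, 3] / [4, 6] / [5]
Final shape: (3, 2, 1).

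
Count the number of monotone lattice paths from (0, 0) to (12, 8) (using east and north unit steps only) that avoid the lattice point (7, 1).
Number of paths = 119634

Total paths from (0, 0) to (12, 8): C(20, 12) = 125970. Paths through (7, 1): (paths (0, 0) → (7, 1)) × (paths (7, 1) → (12, 8)) = C(8, 7) · C(12, 5) = 8 · 792 = 6336. Avoidance count = 125970 − 6336 = 119634.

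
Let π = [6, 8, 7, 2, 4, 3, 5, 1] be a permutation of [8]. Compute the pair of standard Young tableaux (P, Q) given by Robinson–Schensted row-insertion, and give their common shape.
P = [1, 3, 5] / [2, 7] / [4] / [6] / [8];  Q = [1, 2, 7] / [3, 5] / [4] / [6] / [8];  common shape = (3, 2, 1, 1, 1)

Row-insert the values π_1, π_2, … into P one at a time, bumping the leftmost entry strictly greater than the inserted value down to the next row. The recording tableau Q records, in position (i, j), the step at which that cell was added to P.
  Insert 6 (step 1): P = [6];  Q = [1]
  Insert 8 (step 2): P = [6, 8];  Q = [1, 2]
  Insert 7 (step 3): P = [6, 7] / [8];  Q = [1, 2] / [3]
  Insert 2 (step 4): P = [2, 7] / [6] / [8];  Q = [1, 2] / [3] / [4]
  Insert 4 (step 5): P = [2, 4] / [6, 7] / [8];  Q = [1, 2] / [3, 5] / [4]
  Insert 3 (step 6): P = [2, 3] / [4, 7] / [6] / [8];  Q = [1, 2] / [3, 5] / [4] / [6]
  Insert 5 (step 7): P = [2, 3, 5] / [4, 7] / [6] / [8];  Q = [1, 2, 7] / [3, 5] / [4] / [6]
  Insert 1 (step 8): P = [1, 3, 5] / [2, 7] / [4] / [6] / [8];  Q = [1, 2, 7] / [3, 5] / [4] / [6] / [8]
Final shape: (3, 2, 1, 1, 1).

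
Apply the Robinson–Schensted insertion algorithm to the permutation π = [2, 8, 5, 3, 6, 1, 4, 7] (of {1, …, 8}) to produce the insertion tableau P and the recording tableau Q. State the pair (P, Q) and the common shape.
P = [1, 3, 4, 7] / [2, 6] / [5] / [8];  Q = [1, 2, 5, 8] / [3, 7] / [4] / [6];  common shape = (4, 2, 1, 1)

Row-insert the values π_1, π_2, … into P one at a time, bumping the leftmost entry strictly greater than the inserted value down to the next row. The recording tableau Q records, in position (i, j), the step at which that cell was added to P.
  Insert 2 (step 1): P = [2];  Q = [1]
  Insert 8 (step 2): P = [2, 8];  Q = [1, 2]
  Insert 5 (step 3): P = [2, 5] / [8];  Q = [1, 2] / [3]
  Insert 3 (step 4): P = [2, 3] / [5] / [8];  Q = [1, 2] / [3] / [4]
  Insert 6 (step 5): P = [2, 3, 6] / [5] / [8];  Q = [1, 2, 5] / [3] / [4]
  Insert 1 (step 6): P = [1, 3, 6] / [2] / [5] / [8];  Q = [1, 2, 5] / [3] / [4] / [6]
  Insert 4 (step 7): P = [1, 3, 4] / [2, 6] / [5] / [8];  Q = [1, 2, 5] / [3, 7] / [4] / [6]
  Insert 7 (step 8): P = [1, 3, 4, 7] / [2, 6] / [5] / [8];  Q = [1, 2, 5, 8] / [3, 7] / [4] / [6]
Final shape: (4, 2, 1, 1).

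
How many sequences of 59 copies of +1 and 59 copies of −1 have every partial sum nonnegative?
C_59 = 405944995127576985730643443367112

These ballot sequences are counted by the Catalan number C_n = (1/(n + 1)) · C(2n, n). For n = 59: C_59 = (1/60) · C(118, 59) = 24356699707654619143838606602026720/60 = 405944995127576985730643443367112.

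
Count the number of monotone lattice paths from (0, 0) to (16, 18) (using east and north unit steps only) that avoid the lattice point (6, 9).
Number of paths = 1741609540

Total paths from (0, 0) to (16, 18): C(34, 16) = 2203961430. Paths through (6, 9): (paths (0, 0) → (6, 9)) × (paths (6, 9) → (16, 18)) = C(15, 6) · C(19, 10) = 5005 · 92378 = 462351890. Avoidance count = 2203961430 − 462351890 = 1741609540.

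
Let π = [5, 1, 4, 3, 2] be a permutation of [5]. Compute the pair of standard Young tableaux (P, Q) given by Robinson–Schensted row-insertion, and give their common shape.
P = [1, 2] / [3] / [4] / [5];  Q = [1, 3] / [2] / [4] / [5];  common shape = (2, 1, 1, 1)

Row-insert the values π_1, π_2, … into P one at a time, bumping the leftmost entry strictly greater than the inserted value down to the next row. The recording tableau Q records, in position (i, j), the step at which that cell was added to P.
  Insert 5 (step 1): P = [5];  Q = [1]
  Insert 1 (step 2): P = [1] / [5];  Q = [1] / [2]
  Insert 4 (step 3): P = [1, 4] / [5];  Q = [1, 3] / [2]
  Insert 3 (step 4): P = [1, 3] / [4] / [5];  Q = [1, 3] / [2] / [4]
  Insert 2 (step 5): P = [1, 2] / [3] / [4] / [5];  Q = [1, 3] / [2] / [4] / [5]
Final shape: (2, 1, 1, 1).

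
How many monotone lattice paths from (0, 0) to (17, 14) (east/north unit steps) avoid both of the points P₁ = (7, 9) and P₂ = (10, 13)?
Number of paths = 224878877

Inclusion–exclusion. Total paths: C(31, 17) = 265182525. Through P₁: C(16, 7)·C(15, 10) = 34354320. Through P₂: C(23, 10)·C(8, 7) = 9152528. Since P₁ is strictly southwest of P₂, a monotone path through both must visit P₁ then P₂; paths through both = C(16, 7)·C(7, 3)·C(8, 7) = 3203200. Avoid both = 265182525 − 34354320 − 9152528 + 3203200 = 224878877.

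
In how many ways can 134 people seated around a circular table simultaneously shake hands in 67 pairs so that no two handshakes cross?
C_67 = 22033725021956517463358552614056949950

These noncrossing handshakes are counted by the Catalan number C_n = (1/(n + 1)) · C(2n, n). For n = 67: C_67 = (1/68) · C(134, 67) = 1498293301493043187508381577755872596600/68 = 22033725021956517463358552614056949950.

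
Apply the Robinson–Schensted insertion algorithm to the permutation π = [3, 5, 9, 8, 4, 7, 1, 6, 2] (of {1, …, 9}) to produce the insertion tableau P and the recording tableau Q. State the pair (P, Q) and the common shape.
P = [1, 2, 6] / [3, 4] / [5, 7] / [8] / [9];  Q = [1, 2, 3] / [4, 6] / [5, 8] / [7] / [9];  common shape = (3, 2, 2, 1, 1)

Row-insert the values π_1, π_2, … into P one at a time, bumping the leftmost entry strictly greater than the inserted value down to the next row. The recording tableau Q records, in position (i, j), the step at which that cell was added to P.
  Insert 3 (step 1): P = [3];  Q = [1]
  Insert 5 (step 2): P = [3, 5];  Q = [1, 2]
  Insert 9 (step 3): P = [3, 5, 9];  Q = [1, 2, 3]
  Insert 8 (step 4): P = [3, 5, 8] / [9];  Q = [1, 2, 3] / [4]
  Insert 4 (step 5): P = [3, 4, 8] / [5] / [9];  Q = [1, 2, 3] / [4] / [5]
  Insert 7 (step 6): P = [3, 4, 7] / [5, 8] / [9];  Q = [1, 2, 3] / [4, 6] / [5]
  Insert 1 (step 7): P = [1, 4, 7] / [3, 8] / [5] / [9];  Q = [1, 2, 3] / [4, 6] / [5] / [7]
  Insert 6 (step 8): P = [1, 4, 6] / [3, 7] / [5, 8] / [9];  Q = [1, 2, 3] / [4, 6] / [5, 8] / [7]
  Insert 2 (step 9): P = [1, 2, 6] / [3, 4] / [5, 7] / [8] / [9];  Q = [1, 2, 3] / [4, 6] / [5, 8] / [7] / [9]
Final shape: (3, 2, 2, 1, 1).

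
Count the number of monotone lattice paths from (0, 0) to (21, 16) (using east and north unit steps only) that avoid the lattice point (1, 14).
Number of paths = 12875771205

Total paths from (0, 0) to (21, 16): C(37, 21) = 12875774670. Paths through (1, 14): (paths (0, 0) → (1, 14)) × (paths (1, 14) → (21, 16)) = C(15, 1) · C(22, 20) = 15 · 231 = 3465. Avoidance count = 12875774670 − 3465 = 12875771205.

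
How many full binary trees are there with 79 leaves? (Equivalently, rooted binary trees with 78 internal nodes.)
C_78 = 73745243611532458459690151854647329239335600

These full binary trees are counted by the Catalan number C_n = (1/(n + 1)) · C(2n, n). For n = 78: C_78 = (1/79) · C(156, 78) = 5825874245311064218315521996517139009907512400/79 = 73745243611532458459690151854647329239335600.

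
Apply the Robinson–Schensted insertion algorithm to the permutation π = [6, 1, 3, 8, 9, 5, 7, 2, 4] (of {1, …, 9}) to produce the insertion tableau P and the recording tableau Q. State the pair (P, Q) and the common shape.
P = [1, 2, 4, 7] / [3, 5, 9] / [6, 8];  Q = [1, 3, 4, 5] / [2, 6, 7] / [8, 9];  common shape = (4, 3, 2)

Row-insert the values π_1, π_2, … into P one at a time, bumping the leftmost entry strictly greater than the inserted value down to the next row. The recording tableau Q records, in position (i, j), the step at which that cell was added to P.
  Insert 6 (step 1): P = [6];  Q = [1]
  Insert 1 (step 2): P = [1] / [6];  Q = [1] / [2]
  Insert 3 (step 3): P = [1, 3] / [6];  Q = [1, 3] / [2]
  Insert 8 (step 4): P = [1, 3, 8] / [6];  Q = [1, 3, 4] / [2]
  Insert 9 (step 5): P = [1, 3, 8, 9] / [6];  Q = [1, 3, 4, 5] / [2]
  Insert 5 (step 6): P = [1, 3, 5, 9] / [6, 8];  Q = [1, 3, 4, 5] / [2, 6]
  Insert 7 (step 7): P = [1, 3, 5, 7] / [6, 8, 9];  Q = [1, 3, 4, 5] / [2, 6, 7]
  Insert 2 (step 8): P = [1, 2, 5, 7] / [3, 8, 9] / [6];  Q = [1, 3, 4, 5] / [2, 6, 7] / [8]
  Insert 4 (step 9): P = [1, 2, 4, 7] / [3, 5, 9] / [6, 8];  Q = [1, 3, 4, 5] / [2, 6, 7] / [8, 9]
Final shape: (4, 3, 2).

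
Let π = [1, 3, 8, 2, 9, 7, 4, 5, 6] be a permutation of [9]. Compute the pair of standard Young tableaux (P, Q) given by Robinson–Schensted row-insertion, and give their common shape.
P = [1, 2, 4, 5, 6] / [3, 7, 9] / [8];  Q = [1, 2, 3, 5, 9] / [4, 6, 8] / [7];  common shape = (5, 3, 1)

Row-insert the values π_1, π_2, … into P one at a time, bumping the leftmost entry strictly greater than the inserted value down to the next row. The recording tableau Q records, in position (i, j), the step at which that cell was added to P.
  Insert 1 (step 1): P = [1];  Q = [1]
  Insert 3 (step 2): P = [1, 3];  Q = [1, 2]
  Insert 8 (step 3): P = [1, 3, 8];  Q = [1, 2, 3]
  Insert 2 (step 4): P = [1, 2, 8] / [3];  Q = [1, 2, 3] / [4]
  Insert 9 (step 5): P = [1, 2, 8, 9] / [3];  Q = [1, 2, 3, 5] / [4]
  Insert 7 (step 6): P = [1, 2, 7, 9] / [3, 8];  Q = [1, 2, 3, 5] / [4, 6]
  Insert 4 (step 7): P = [1, 2, 4, 9] / [3, 7] / [8];  Q = [1, 2, 3, 5] / [4, 6] / [7]
  Insert 5 (step 8): P = [1, 2, 4, 5] / [3, 7, 9] / [8];  Q = [1, 2, 3, 5] / [4, 6, 8] / [7]
  Insert 6 (step 9): P = [1, 2, 4, 5, 6] / [3, 7, 9] / [8];  Q = [1, 2, 3, 5, 9] / [4, 6, 8] / [7]
Final shape: (5, 3, 1).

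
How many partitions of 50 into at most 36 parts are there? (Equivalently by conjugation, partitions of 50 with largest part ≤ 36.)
p(50, parts ≤ 36) = 203853

Use the recurrence p(n, m) = p(n, m−1) + p(n−m, m): either the largest part is < m (count p(n, m−1)) or the largest part is exactly m (remove one copy of m, count p(n−m, m)). With p(0, ·) = 1 this gives p(50, parts ≤ 36) = 203853. (By conjugating Young diagrams, this also counts partitions of 50 into at most 36 parts.)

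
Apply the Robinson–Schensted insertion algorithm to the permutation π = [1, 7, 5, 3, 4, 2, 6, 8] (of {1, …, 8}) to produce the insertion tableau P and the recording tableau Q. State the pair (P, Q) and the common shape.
P = [1, 2, 4, 6, 8] / [3] / [5] / [7];  Q = [1, 2, 5, 7, 8] / [3] / [4] / [6];  common shape = (5, 1, 1, 1)

Row-insert the values π_1, π_2, … into P one at a time, bumping the leftmost entry strictly greater than the inserted value down to the next row. The recording tableau Q records, in position (i, j), the step at which that cell was added to P.
  Insert 1 (step 1): P = [1];  Q = [1]
  Insert 7 (step 2): P = [1, 7];  Q = [1, 2]
  Insert 5 (step 3): P = [1, 5] / [7];  Q = [1, 2] / [3]
  Insert 3 (step 4): P = [1, 3] / [5] / [7];  Q = [1, 2] / [3] / [4]
  Insert 4 (step 5): P = [1, 3, 4] / [5] / [7];  Q = [1, 2, 5] / [3] / [4]
  Insert 2 (step 6): P = [1, 2, 4] / [3] / [5] / [7];  Q = [1, 2, 5] / [3] / [4] / [6]
  Insert 6 (step 7): P = [1, 2, 4, 6] / [3] / [5] / [7];  Q = [1, 2, 5, 7] / [3] / [4] / [6]
  Insert 8 (step 8): P = [1, 2, 4, 6, 8] / [3] / [5] / [7];  Q = [1, 2, 5, 7, 8] / [3] / [4] / [6]
Final shape: (5, 1, 1, 1).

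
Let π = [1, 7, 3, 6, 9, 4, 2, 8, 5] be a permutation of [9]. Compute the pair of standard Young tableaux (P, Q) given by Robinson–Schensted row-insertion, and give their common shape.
P = [1, 2, 4, 5] / [3, 8] / [6, 9] / [7];  Q = [1, 2, 4, 5] / [3, 8] / [6, 9] / [7];  common shape = (4, 2, 2, 1)

Row-insert the values π_1, π_2, … into P one at a time, bumping the leftmost entry strictly greater than the inserted value down to the next row. The recording tableau Q records, in position (i, j), the step at which that cell was added to P.
  Insert 1 (step 1): P = [1];  Q = [1]
  Insert 7 (step 2): P = [1, 7];  Q = [1, 2]
  Insert 3 (step 3): P = [1, 3] / [7];  Q = [1, 2] / [3]
  Insert 6 (step 4): P = [1, 3, 6] / [7];  Q = [1, 2, 4] / [3]
  Insert 9 (step 5): P = [1, 3, 6, 9] / [7];  Q = [1, 2, 4, 5] / [3]
  Insert 4 (step 6): P = [1, 3, 4, 9] / [6] / [7];  Q = [1, 2, 4, 5] / [3] / [6]
  Insert 2 (step 7): P = [1, 2, 4, 9] / [3] / [6] / [7];  Q = [1, 2, 4, 5] / [3] / [6] / [7]
  Insert 8 (step 8): P = [1, 2, 4, 8] / [3, 9] / [6] / [7];  Q = [1, 2, 4, 5] / [3, 8] / [6] / [7]
  Insert 5 (step 9): P = [1, 2, 4, 5] / [3, 8] / [6, 9] / [7];  Q = [1, 2, 4, 5] / [3, 8] / [6, 9] / [7]
Final shape: (4, 2, 2, 1).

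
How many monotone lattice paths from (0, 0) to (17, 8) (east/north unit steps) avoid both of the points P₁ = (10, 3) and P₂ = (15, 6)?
Number of paths = 625575

Inclusion–exclusion. Total paths: C(25, 17) = 1081575. Through P₁: C(13, 10)·C(12, 7) = 226512. Through P₂: C(21, 15)·C(4, 2) = 325584. Since P₁ is strictly southwest of P₂, a monotone path through both must visit P₁ then P₂; paths through both = C(13, 10)·C(8, 5)·C(4, 2) = 96096. Avoid both = 1081575 − 226512 − 325584 + 96096 = 625575.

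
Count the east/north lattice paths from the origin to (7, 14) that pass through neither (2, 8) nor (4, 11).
Number of paths = 77190

Inclusion–exclusion. Total paths: C(21, 7) = 116280. Through P₁: C(10, 2)·C(11, 5) = 20790. Through P₂: C(15, 4)·C(6, 3) = 27300. Since P₁ is strictly southwest of P₂, a monotone path through both must visit P₁ then P₂; paths through both = C(10, 2)·C(5, 2)·C(6, 3) = 9000. Avoid both = 116280 − 20790 − 27300 + 9000 = 77190.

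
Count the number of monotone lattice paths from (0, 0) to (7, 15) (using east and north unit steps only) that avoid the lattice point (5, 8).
Number of paths = 124212

Total paths from (0, 0) to (7, 15): C(22, 7) = 170544. Paths through (5, 8): (paths (0, 0) → (5, 8)) × (paths (5, 8) → (7, 15)) = C(13, 5) · C(9, 2) = 1287 · 36 = 46332. Avoidance count = 170544 − 46332 = 124212.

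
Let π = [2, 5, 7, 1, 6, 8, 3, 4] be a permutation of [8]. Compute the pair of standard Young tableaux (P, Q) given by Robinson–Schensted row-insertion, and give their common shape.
P = [1, 3, 4, 8] / [2, 5, 6] / [7];  Q = [1, 2, 3, 6] / [4, 5, 8] / [7];  common shape = (4, 3, 1)

Row-insert the values π_1, π_2, … into P one at a time, bumping the leftmost entry strictly greater than the inserted value down to the next row. The recording tableau Q records, in position (i, j), the step at which that cell was added to P.
  Insert 2 (step 1): P = [2];  Q = [1]
  Insert 5 (step 2): P = [2, 5];  Q = [1, 2]
  Insert 7 (step 3): P = [2, 5, 7];  Q = [1, 2, 3]
  Insert 1 (step 4): P = [1, 5, 7] / [2];  Q = [1, 2, 3] / [4]
  Insert 6 (step 5): P = [1, 5, 6] / [2, 7];  Q = [1, 2, 3] / [4, 5]
  Insert 8 (step 6): P = [1, 5, 6, 8] / [2, 7];  Q = [1, 2, 3, 6] / [4, 5]
  Insert 3 (step 7): P = [1, 3, 6, 8] / [2, 5] / [7];  Q = [1, 2, 3, 6] / [4, 5] / [7]
  Insert 4 (step 8): P = [1, 3, 4, 8] / [2, 5, 6] / [7];  Q = [1, 2, 3, 6] / [4, 5, 8] / [7]
Final shape: (4, 3, 1).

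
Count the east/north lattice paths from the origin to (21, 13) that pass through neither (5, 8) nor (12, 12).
Number of paths = 879000137

Inclusion–exclusion. Total paths: C(34, 21) = 927983760. Through P₁: C(13, 5)·C(21, 16) = 26189163. Through P₂: C(24, 12)·C(10, 9) = 27041560. Since P₁ is strictly southwest of P₂, a monotone path through both must visit P₁ then P₂; paths through both = C(13, 5)·C(11, 7)·C(10, 9) = 4247100. Avoid both = 927983760 − 26189163 − 27041560 + 4247100 = 879000137.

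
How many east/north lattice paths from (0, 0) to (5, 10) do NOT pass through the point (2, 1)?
Number of paths = 2343

Total paths from (0, 0) to (5, 10): C(15, 5) = 3003. Paths through (2, 1): (paths (0, 0) → (2, 1)) × (paths (2, 1) → (5, 10)) = C(3, 2) · C(12, 3) = 3 · 220 = 660. Avoidance count = 3003 − 660 = 2343.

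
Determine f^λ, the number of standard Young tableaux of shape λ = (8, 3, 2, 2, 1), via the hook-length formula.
# SYT of shape (8, 3, 2, 2, 1) = 360360

Hook-length formula: f^λ = n! / Π hook(c), product over all cells c of the Young diagram. For λ = (8, 3, 2, 2, 1), n = 16 boxes. Hook lengths by row (left-to-right, top-to-bottom): [12, 10, 7, 5, 4, 3, 2, 1]; [6, 4, 1]; [4, 2]; [3, 1]; [1]. Product of hooks = 58060800. So f^λ = 16! / 58060800 = 20922789888000 / 58060800 = 360360.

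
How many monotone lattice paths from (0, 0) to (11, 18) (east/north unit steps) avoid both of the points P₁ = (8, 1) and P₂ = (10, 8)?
Number of paths = 34109256

Inclusion–exclusion. Total paths: C(29, 11) = 34597290. Through P₁: C(9, 8)·C(20, 3) = 10260. Through P₂: C(18, 10)·C(11, 1) = 481338. Since P₁ is strictly southwest of P₂, a monotone path through both must visit P₁ then P₂; paths through both = C(9, 8)·C(9, 2)·C(11, 1) = 3564. Avoid both = 34597290 − 10260 − 481338 + 3564 = 34109256.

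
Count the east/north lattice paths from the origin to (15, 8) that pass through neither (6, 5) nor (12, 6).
Number of paths = 235374

Inclusion–exclusion. Total paths: C(23, 15) = 490314. Through P₁: C(11, 6)·C(12, 9) = 101640. Through P₂: C(18, 12)·C(5, 3) = 185640. Since P₁ is strictly southwest of P₂, a monotone path through both must visit P₁ then P₂; paths through both = C(11, 6)·C(7, 6)·C(5, 3) = 32340. Avoid both = 490314 − 101640 − 185640 + 32340 = 235374.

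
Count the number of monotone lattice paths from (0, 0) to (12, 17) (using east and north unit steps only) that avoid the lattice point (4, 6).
Number of paths = 36023715

Total paths from (0, 0) to (12, 17): C(29, 12) = 51895935. Paths through (4, 6): (paths (0, 0) → (4, 6)) × (paths (4, 6) → (12, 17)) = C(10, 4) · C(19, 8) = 210 · 75582 = 15872220. Avoidance count = 51895935 − 15872220 = 36023715.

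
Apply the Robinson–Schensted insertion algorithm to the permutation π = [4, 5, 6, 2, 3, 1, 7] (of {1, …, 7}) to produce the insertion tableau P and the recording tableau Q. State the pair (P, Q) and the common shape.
P = [1, 3, 6, 7] / [2, 5] / [4];  Q = [1, 2, 3, 7] / [4, 5] / [6];  common shape = (4, 2, 1)

Row-insert the values π_1, π_2, … into P one at a time, bumping the leftmost entry strictly greater than the inserted value down to the next row. The recording tableau Q records, in position (i, j), the step at which that cell was added to P.
  Insert 4 (step 1): P = [4];  Q = [1]
  Insert 5 (step 2): P = [4, 5];  Q = [1, 2]
  Insert 6 (step 3): P = [4, 5, 6];  Q = [1, 2, 3]
  Insert 2 (step 4): P = [2, 5, 6] / [4];  Q = [1, 2, 3] / [4]
  Insert 3 (step 5): P = [2, 3, 6] / [4, 5];  Q = [1, 2, 3] / [4, 5]
  Insert 1 (step 6): P = [1, 3, 6] / [2, 5] / [4];  Q = [1, 2, 3] / [4, 5] / [6]
  Insert 7 (step 7): P = [1, 3, 6, 7] / [2, 5] / [4];  Q = [1, 2, 3, 7] / [4, 5] / [6]
Final shape: (4, 2, 1).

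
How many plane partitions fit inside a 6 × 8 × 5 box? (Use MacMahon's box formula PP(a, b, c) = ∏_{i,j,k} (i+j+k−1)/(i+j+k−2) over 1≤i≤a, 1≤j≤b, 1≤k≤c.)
PP(6, 8, 5) = 7997986868872

Evaluate the triple product over i = 1..6, j = 1..8, k = 1..5. The factors are (2/1) · (3/2) · (4/3) · (5/4) · (6/5) · (3/2) · (4/3) · (5/4) · … (240 factors total). The numerators and denominators telescope so the product is an integer; carrying out the multiplication exactly gives PP(6, 8, 5) = 7997986868872.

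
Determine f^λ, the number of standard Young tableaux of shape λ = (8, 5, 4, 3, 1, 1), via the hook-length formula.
# SYT of shape (8, 5, 4, 3, 1, 1) = 3361763328

Hook-length formula: f^λ = n! / Π hook(c), product over all cells c of the Young diagram. For λ = (8, 5, 4, 3, 1, 1), n = 22 boxes. Hook lengths by row (left-to-right, top-to-bottom): [13, 10, 9, 7, 5, 3, 2, 1]; [9, 6, 5, 3, 1]; [7, 4, 3, 1]; [5, 2, 1]; [2]; [1]. Product of hooks = 334348560000. So f^λ = 22! / 334348560000 = 1124000727777607680000 / 334348560000 = 3361763328.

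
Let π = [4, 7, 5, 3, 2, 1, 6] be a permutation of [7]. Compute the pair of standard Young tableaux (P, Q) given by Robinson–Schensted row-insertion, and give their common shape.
P = [1, 5, 6] / [2] / [3] / [4] / [7];  Q = [1, 2, 7] / [3] / [4] / [5] / [6];  common shape = (3, 1, 1, 1, 1)

Row-insert the values π_1, π_2, … into P one at a time, bumping the leftmost entry strictly greater than the inserted value down to the next row. The recording tableau Q records, in position (i, j), the step at which that cell was added to P.
  Insert 4 (step 1): P = [4];  Q = [1]
  Insert 7 (step 2): P = [4, 7];  Q = [1, 2]
  Insert 5 (step 3): P = [4, 5] / [7];  Q = [1, 2] / [3]
  Insert 3 (step 4): P = [3, 5] / [4] / [7];  Q = [1, 2] / [3] / [4]
  Insert 2 (step 5): P = [2, 5] / [3] / [4] / [7];  Q = [1, 2] / [3] / [4] / [5]
  Insert 1 (step 6): P = [1, 5] / [2] / [3] / [4] / [7];  Q = [1, 2] / [3] / [4] / [5] / [6]
  Insert 6 (step 7): P = [1, 5, 6] / [2] / [3] / [4] / [7];  Q = [1, 2, 7] / [3] / [4] / [5] / [6]
Final shape: (3, 1, 1, 1, 1).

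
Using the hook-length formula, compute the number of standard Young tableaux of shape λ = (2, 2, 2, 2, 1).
# SYT of shape (2, 2, 2, 2, 1) = 42

Hook-length formula: f^λ = n! / Π hook(c), product over all cells c of the Young diagram. For λ = (2, 2, 2, 2, 1), n = 9 boxes. Hook lengths by row (left-to-right, top-to-bottom): [6, 4]; [5, 3]; [4, 2]; [3, 1]; [1]. Product of hooks = 8640. So f^λ = 9! / 8640 = 362880 / 8640 = 42.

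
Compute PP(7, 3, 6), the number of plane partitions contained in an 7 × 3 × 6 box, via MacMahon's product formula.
PP(7, 3, 6) = 131589315

Evaluate the triple product over i = 1..7, j = 1..3, k = 1..6. The factors are (2/1) · (3/2) · (4/3) · (5/4) · (6/5) · (7/6) · (3/2) · (4/3) · … (126 factors total). The numerators and denominators telescope so the product is an integer; carrying out the multiplication exactly gives PP(7, 3, 6) = 131589315.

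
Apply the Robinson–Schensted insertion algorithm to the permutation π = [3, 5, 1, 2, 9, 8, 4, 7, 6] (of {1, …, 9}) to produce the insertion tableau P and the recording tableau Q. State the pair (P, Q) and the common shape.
P = [1, 2, 4, 6] / [3, 5, 7] / [8] / [9];  Q = [1, 2, 5, 8] / [3, 4, 6] / [7] / [9];  common shape = (4, 3, 1, 1)

Row-insert the values π_1, π_2, … into P one at a time, bumping the leftmost entry strictly greater than the inserted value down to the next row. The recording tableau Q records, in position (i, j), the step at which that cell was added to P.
  Insert 3 (step 1): P = [3];  Q = [1]
  Insert 5 (step 2): P = [3, 5];  Q = [1, 2]
  Insert 1 (step 3): P = [1, 5] / [3];  Q = [1, 2] / [3]
  Insert 2 (step 4): P = [1, 2] / [3, 5];  Q = [1, 2] / [3, 4]
  Insert 9 (step 5): P = [1, 2, 9] / [3, 5];  Q = [1, 2, 5] / [3, 4]
  Insert 8 (step 6): P = [1, 2, 8] / [3, 5, 9];  Q = [1, 2, 5] / [3, 4, 6]
  Insert 4 (step 7): P = [1, 2, 4] / [3, 5, 8] / [9];  Q = [1, 2, 5] / [3, 4, 6] / [7]
  Insert 7 (step 8): P = [1, 2, 4, 7] / [3, 5, 8] / [9];  Q = [1, 2, 5, 8] / [3, 4, 6] / [7]
  Insert 6 (step 9): P = [1, 2, 4, 6] / [3, 5, 7] / [8] / [9];  Q = [1, 2, 5, 8] / [3, 4, 6] / [7] / [9]
Final shape: (4, 3, 1, 1).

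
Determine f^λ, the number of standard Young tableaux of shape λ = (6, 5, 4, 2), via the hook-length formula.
# SYT of shape (6, 5, 4, 2) = 1361360

Hook-length formula: f^λ = n! / Π hook(c), product over all cells c of the Young diagram. For λ = (6, 5, 4, 2), n = 17 boxes. Hook lengths by row (left-to-right, top-to-bottom): [9, 8, 6, 5, 3, 1]; [7, 6, 4, 3, 1]; [5, 4, 2, 1]; [2, 1]. Product of hooks = 261273600. So f^λ = 17! / 261273600 = 355687428096000 / 261273600 = 1361360.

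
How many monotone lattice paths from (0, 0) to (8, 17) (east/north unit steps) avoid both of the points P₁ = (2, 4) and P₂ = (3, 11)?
Number of paths = 561867

Inclusion–exclusion. Total paths: C(25, 8) = 1081575. Through P₁: C(6, 2)·C(19, 6) = 406980. Through P₂: C(14, 3)·C(11, 5) = 168168. Since P₁ is strictly southwest of P₂, a monotone path through both must visit P₁ then P₂; paths through both = C(6, 2)·C(8, 1)·C(11, 5) = 55440. Avoid both = 1081575 − 406980 − 168168 + 55440 = 561867.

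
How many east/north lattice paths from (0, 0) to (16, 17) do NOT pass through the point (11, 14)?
Number of paths = 917188710

Total paths from (0, 0) to (16, 17): C(33, 16) = 1166803110. Paths through (11, 14): (paths (0, 0) → (11, 14)) × (paths (11, 14) → (16, 17)) = C(25, 11) · C(8, 5) = 4457400 · 56 = 249614400. Avoidance count = 1166803110 − 249614400 = 917188710.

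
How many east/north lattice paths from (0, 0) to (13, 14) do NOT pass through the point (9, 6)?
Number of paths = 17580825

Total paths from (0, 0) to (13, 14): C(27, 13) = 20058300. Paths through (9, 6): (paths (0, 0) → (9, 6)) × (paths (9, 6) → (13, 14)) = C(15, 9) · C(12, 4) = 5005 · 495 = 2477475. Avoidance count = 20058300 − 2477475 = 17580825.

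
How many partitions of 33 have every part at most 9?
p(33, parts ≤ 9) = 4904

Use the recurrence p(n, m) = p(n, m−1) + p(n−m, m): either the largest part is < m (count p(n, m−1)) or the largest part is exactly m (remove one copy of m, count p(n−m, m)). With p(0, ·) = 1 this gives p(33, parts ≤ 9) = 4904. (By conjugating Young diagrams, this also counts partitions of 33 into at most 9 parts.)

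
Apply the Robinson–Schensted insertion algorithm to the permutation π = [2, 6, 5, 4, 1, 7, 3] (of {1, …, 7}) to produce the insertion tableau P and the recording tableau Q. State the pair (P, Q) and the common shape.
P = [1, 3, 7] / [2, 4] / [5] / [6];  Q = [1, 2, 6] / [3, 7] / [4] / [5];  common shape = (3, 2, 1, 1)

Row-insert the values π_1, π_2, … into P one at a time, bumping the leftmost entry strictly greater than the inserted value down to the next row. The recording tableau Q records, in position (i, j), the step at which that cell was added to P.
  Insert 2 (step 1): P = [2];  Q = [1]
  Insert 6 (step 2): P = [2, 6];  Q = [1, 2]
  Insert 5 (step 3): P = [2, 5] / [6];  Q = [1, 2] / [3]
  Insert 4 (step 4): P = [2, 4] / [5] / [6];  Q = [1, 2] / [3] / [4]
  Insert 1 (step 5): P = [1, 4] / [2] / [5] / [6];  Q = [1, 2] / [3] / [4] / [5]
  Insert 7 (step 6): P = [1, 4, 7] / [2] / [5] / [6];  Q = [1, 2, 6] / [3] / [4] / [5]
  Insert 3 (step 7): P = [1, 3, 7] / [2, 4] / [5] / [6];  Q = [1, 2, 6] / [3, 7] / [4] / [5]
Final shape: (3, 2, 1, 1).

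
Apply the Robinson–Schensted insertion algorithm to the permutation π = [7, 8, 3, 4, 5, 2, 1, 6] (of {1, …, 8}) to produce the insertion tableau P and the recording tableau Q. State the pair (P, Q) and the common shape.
P = [1, 4, 5, 6] / [2, 8] / [3] / [7];  Q = [1, 2, 5, 8] / [3, 4] / [6] / [7];  common shape = (4, 2, 1, 1)

Row-insert the values π_1, π_2, … into P one at a time, bumping the leftmost entry strictly greater than the inserted value down to the next row. The recording tableau Q records, in position (i, j), the step at which that cell was added to P.
  Insert 7 (step 1): P = [7];  Q = [1]
  Insert 8 (step 2): P = [7, 8];  Q = [1, 2]
  Insert 3 (step 3): P = [3, 8] / [7];  Q = [1, 2] / [3]
  Insert 4 (step 4): P = [3, 4] / [7, 8];  Q = [1, 2] / [3, 4]
  Insert 5 (step 5): P = [3, 4, 5] / [7, 8];  Q = [1, 2, 5] / [3, 4]
  Insert 2 (step 6): P = [2, 4, 5] / [3, 8] / [7];  Q = [1, 2, 5] / [3, 4] / [6]
  Insert 1 (step 7): P = [1, 4, 5] / [2, 8] / [3] / [7];  Q = [1, 2, 5] / [3, 4] / [6] / [7]
  Insert 6 (step 8): P = [1, 4, 5, 6] / [2, 8] / [3] / [7];  Q = [1, 2, 5, 8] / [3, 4] / [6] / [7]
Final shape: (4, 2, 1, 1).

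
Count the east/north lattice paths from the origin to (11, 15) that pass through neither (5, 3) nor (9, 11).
Number of paths = 4582976

Inclusion–exclusion. Total paths: C(26, 11) = 7726160. Through P₁: C(8, 5)·C(18, 6) = 1039584. Through P₂: C(20, 9)·C(6, 2) = 2519400. Since P₁ is strictly southwest of P₂, a monotone path through both must visit P₁ then P₂; paths through both = C(8, 5)·C(12, 4)·C(6, 2) = 415800. Avoid both = 7726160 − 1039584 − 2519400 + 415800 = 4582976.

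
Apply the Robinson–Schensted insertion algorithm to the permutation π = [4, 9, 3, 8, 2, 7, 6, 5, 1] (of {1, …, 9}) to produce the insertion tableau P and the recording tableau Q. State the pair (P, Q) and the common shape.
P = [1, 5] / [2, 6] / [3, 7] / [4] / [8] / [9];  Q = [1, 2] / [3, 4] / [5, 6] / [7] / [8] / [9];  common shape = (2, 2, 2, 1, 1, 1)

Row-insert the values π_1, π_2, … into P one at a time, bumping the leftmost entry strictly greater than the inserted value down to the next row. The recording tableau Q records, in position (i, j), the step at which that cell was added to P.
  Insert 4 (step 1): P = [4];  Q = [1]
  Insert 9 (step 2): P = [4, 9];  Q = [1, 2]
  Insert 3 (step 3): P = [3, 9] / [4];  Q = [1, 2] / [3]
  Insert 8 (step 4): P = [3, 8] / [4, 9];  Q = [1, 2] / [3, 4]
  Insert 2 (step 5): P = [2, 8] / [3, 9] / [4];  Q = [1, 2] / [3, 4] / [5]
  Insert 7 (step 6): P = [2, 7] / [3, 8] / [4, 9];  Q = [1, 2] / [3, 4] / [5, 6]
  Insert 6 (step 7): P = [2, 6] / [3, 7] / [4, 8] / [9];  Q = [1, 2] / [3, 4] / [5, 6] / [7]
  Insert 5 (step 8): P = [2, 5] / [3, 6] / [4, 7] / [8] / [9];  Q = [1, 2] / [3, 4] / [5, 6] / [7] / [8]
  Insert 1 (step 9): P = [1, 5] / [2, 6] / [3, 7] / [4] / [8] / [9];  Q = [1, 2] / [3, 4] / [5, 6] / [7] / [8] / [9]
Final shape: (2, 2, 2, 1, 1, 1).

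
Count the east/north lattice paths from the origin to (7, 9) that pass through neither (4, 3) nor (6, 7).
Number of paths = 4927

Inclusion–exclusion. Total paths: C(16, 7) = 11440. Through P₁: C(7, 4)·C(9, 3) = 2940. Through P₂: C(13, 6)·C(3, 1) = 5148. Since P₁ is strictly southwest of P₂, a monotone path through both must visit P₁ then P₂; paths through both = C(7, 4)·C(6, 2)·C(3, 1) = 1575. Avoid both = 11440 − 2940 − 5148 + 1575 = 4927.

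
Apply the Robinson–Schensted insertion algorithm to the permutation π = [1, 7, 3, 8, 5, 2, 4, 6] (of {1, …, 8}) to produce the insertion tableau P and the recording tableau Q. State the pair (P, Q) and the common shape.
P = [1, 2, 4, 6] / [3, 5] / [7, 8];  Q = [1, 2, 4, 8] / [3, 5] / [6, 7];  common shape = (4, 2, 2)

Row-insert the values π_1, π_2, … into P one at a time, bumping the leftmost entry strictly greater than the inserted value down to the next row. The recording tableau Q records, in position (i, j), the step at which that cell was added to P.
  Insert 1 (step 1): P = [1];  Q = [1]
  Insert 7 (step 2): P = [1, 7];  Q = [1, 2]
  Insert 3 (step 3): P = [1, 3] / [7];  Q = [1, 2] / [3]
  Insert 8 (step 4): P = [1, 3, 8] / [7];  Q = [1, 2, 4] / [3]
  Insert 5 (step 5): P = [1, 3, 5] / [7, 8];  Q = [1, 2, 4] / [3, 5]
  Insert 2 (step 6): P = [1, 2, 5] / [3, 8] / [7];  Q = [1, 2, 4] / [3, 5] / [6]
  Insert 4 (step 7): P = [1, 2, 4] / [3, 5] / [7, 8];  Q = [1, 2, 4] / [3, 5] / [6, 7]
  Insert 6 (step 8): P = [1, 2, 4, 6] / [3, 5] / [7, 8];  Q = [1, 2, 4, 8] / [3, 5] / [6, 7]
Final shape: (4, 2, 2).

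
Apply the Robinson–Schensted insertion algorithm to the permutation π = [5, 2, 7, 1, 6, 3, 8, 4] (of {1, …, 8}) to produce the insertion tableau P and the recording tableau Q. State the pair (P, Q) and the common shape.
P = [1, 3, 4] / [2, 6, 8] / [5, 7];  Q = [1, 3, 7] / [2, 5, 8] / [4, 6];  common shape = (3, 3, 2)

Row-insert the values π_1, π_2, … into P one at a time, bumping the leftmost entry strictly greater than the inserted value down to the next row. The recording tableau Q records, in position (i, j), the step at which that cell was added to P.
  Insert 5 (step 1): P = [5];  Q = [1]
  Insert 2 (step 2): P = [2] / [5];  Q = [1] / [2]
  Insert 7 (step 3): P = [2, 7] / [5];  Q = [1, 3] / [2]
  Insert 1 (step 4): P = [1, 7] / [2] / [5];  Q = [1, 3] / [2] / [4]
  Insert 6 (step 5): P = [1, 6] / [2, 7] / [5];  Q = [1, 3] / [2, 5] / [4]
  Insert 3 (step 6): P = [1, 3] / [2, 6] / [5, 7];  Q = [1, 3] / [2, 5] / [4, 6]
  Insert 8 (step 7): P = [1, 3, 8] / [2, 6] / [5, 7];  Q = [1, 3, 7] / [2, 5] / [4, 6]
  Insert 4 (step 8): P = [1, 3, 4] / [2, 6, 8] / [5, 7];  Q = [1, 3, 7] / [2, 5, 8] / [4, 6]
Final shape: (3, 3, 2).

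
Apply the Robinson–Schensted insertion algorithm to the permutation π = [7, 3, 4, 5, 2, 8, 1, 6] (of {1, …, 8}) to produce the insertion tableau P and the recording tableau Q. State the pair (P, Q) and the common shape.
P = [1, 4, 5, 6] / [2, 8] / [3] / [7];  Q = [1, 3, 4, 6] / [2, 8] / [5] / [7];  common shape = (4, 2, 1, 1)

Row-insert the values π_1, π_2, … into P one at a time, bumping the leftmost entry strictly greater than the inserted value down to the next row. The recording tableau Q records, in position (i, j), the step at which that cell was added to P.
  Insert 7 (step 1): P = [7];  Q = [1]
  Insert 3 (step 2): P = [3] / [7];  Q = [1] / [2]
  Insert 4 (step 3): P = [3, 4] / [7];  Q = [1, 3] / [2]
  Insert 5 (step 4): P = [3, 4, 5] / [7];  Q = [1, 3, 4] / [2]
  Insert 2 (step 5): P = [2, 4, 5] / [3] / [7];  Q = [1, 3, 4] / [2] / [5]
  Insert 8 (step 6): P = [2, 4, 5, 8] / [3] / [7];  Q = [1, 3, 4, 6] / [2] / [5]
  Insert 1 (step 7): P = [1, 4, 5, 8] / [2] / [3] / [7];  Q = [1, 3, 4, 6] / [2] / [5] / [7]
  Insert 6 (step 8): P = [1, 4, 5, 6] / [2, 8] / [3] / [7];  Q = [1, 3, 4, 6] / [2, 8] / [5] / [7]
Final shape: (4, 2, 1, 1).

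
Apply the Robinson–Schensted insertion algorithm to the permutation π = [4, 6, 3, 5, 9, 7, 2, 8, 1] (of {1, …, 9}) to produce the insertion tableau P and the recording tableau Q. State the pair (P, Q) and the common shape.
P = [1, 5, 7, 8] / [2, 6, 9] / [3] / [4];  Q = [1, 2, 5, 8] / [3, 4, 6] / [7] / [9];  common shape = (4, 3, 1, 1)

Row-insert the values π_1, π_2, … into P one at a time, bumping the leftmost entry strictly greater than the inserted value down to the next row. The recording tableau Q records, in position (i, j), the step at which that cell was added to P.
  Insert 4 (step 1): P = [4];  Q = [1]
  Insert 6 (step 2): P = [4, 6];  Q = [1, 2]
  Insert 3 (step 3): P = [3, 6] / [4];  Q = [1, 2] / [3]
  Insert 5 (step 4): P = [3, 5] / [4, 6];  Q = [1, 2] / [3, 4]
  Insert 9 (step 5): P = [3, 5, 9] / [4, 6];  Q = [1, 2, 5] / [3, 4]
  Insert 7 (step 6): P = [3, 5, 7] / [4, 6, 9];  Q = [1, 2, 5] / [3, 4, 6]
  Insert 2 (step 7): P = [2, 5, 7] / [3, 6, 9] / [4];  Q = [1, 2, 5] / [3, 4, 6] / [7]
  Insert 8 (step 8): P = [2, 5, 7, 8] / [3, 6, 9] / [4];  Q = [1, 2, 5, 8] / [3, 4, 6] / [7]
  Insert 1 (step 9): P = [1, 5, 7, 8] / [2, 6, 9] / [3] / [4];  Q = [1, 2, 5, 8] / [3, 4, 6] / [7] / [9]
Final shape: (4, 3, 1, 1).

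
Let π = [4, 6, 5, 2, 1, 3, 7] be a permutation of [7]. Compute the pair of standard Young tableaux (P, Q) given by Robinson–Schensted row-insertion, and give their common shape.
P = [1, 3, 7] / [2, 5] / [4] / [6];  Q = [1, 2, 7] / [3, 6] / [4] / [5];  common shape = (3, 2, 1, 1)

Row-insert the values π_1, π_2, … into P one at a time, bumping the leftmost entry strictly greater than the inserted value down to the next row. The recording tableau Q records, in position (i, j), the step at which that cell was added to P.
  Insert 4 (step 1): P = [4];  Q = [1]
  Insert 6 (step 2): P = [4, 6];  Q = [1, 2]
  Insert 5 (step 3): P = [4, 5] / [6];  Q = [1, 2] / [3]
  Insert 2 (step 4): P = [2, 5] / [4] / [6];  Q = [1, 2] / [3] / [4]
  Insert 1 (step 5): P = [1, 5] / [2] / [4] / [6];  Q = [1, 2] / [3] / [4] / [5]
  Insert 3 (step 6): P = [1, 3] / [2, 5] / [4] / [6];  Q = [1, 2] / [3, 6] / [4] / [5]
  Insert 7 (step 7): P = [1, 3, 7] / [2, 5] / [4] / [6];  Q = [1, 2, 7] / [3, 6] / [4] / [5]
Final shape: (3, 2, 1, 1).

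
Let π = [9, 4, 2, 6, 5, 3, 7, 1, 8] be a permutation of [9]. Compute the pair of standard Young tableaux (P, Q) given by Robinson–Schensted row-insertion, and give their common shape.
P = [1, 3, 7, 8] / [2, 5] / [4] / [6] / [9];  Q = [1, 4, 7, 9] / [2, 5] / [3] / [6] / [8];  common shape = (4, 2, 1, 1, 1)

Row-insert the values π_1, π_2, … into P one at a time, bumping the leftmost entry strictly greater than the inserted value down to the next row. The recording tableau Q records, in position (i, j), the step at which that cell was added to P.
  Insert 9 (step 1): P = [9];  Q = [1]
  Insert 4 (step 2): P = [4] / [9];  Q = [1] / [2]
  Insert 2 (step 3): P = [2] / [4] / [9];  Q = [1] / [2] / [3]
  Insert 6 (step 4): P = [2, 6] / [4] / [9];  Q = [1, 4] / [2] / [3]
  Insert 5 (step 5): P = [2, 5] / [4, 6] / [9];  Q = [1, 4] / [2, 5] / [3]
  Insert 3 (step 6): P = [2, 3] / [4, 5] / [6] / [9];  Q = [1, 4] / [2, 5] / [3] / [6]
  Insert 7 (step 7): P = [2, 3, 7] / [4, 5] / [6] / [9];  Q = [1, 4, 7] / [2, 5] / [3] / [6]
  Insert 1 (step 8): P = [1, 3, 7] / [2, 5] / [4] / [6] / [9];  Q = [1, 4, 7] / [2, 5] / [3] / [6] / [8]
  Insert 8 (step 9): P = [1, 3, 7, 8] / [2, 5] / [4] / [6] / [9];  Q = [1, 4, 7, 9] / [2, 5] / [3] / [6] / [8]
Final shape: (4, 2, 1, 1, 1).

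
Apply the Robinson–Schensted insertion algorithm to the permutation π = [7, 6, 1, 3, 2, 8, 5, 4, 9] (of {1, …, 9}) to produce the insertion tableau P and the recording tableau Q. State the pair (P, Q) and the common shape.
P = [1, 2, 4, 9] / [3, 5] / [6, 8] / [7];  Q = [1, 4, 6, 9] / [2, 7] / [3, 8] / [5];  common shape = (4, 2, 2, 1)

Row-insert the values π_1, π_2, … into P one at a time, bumping the leftmost entry strictly greater than the inserted value down to the next row. The recording tableau Q records, in position (i, j), the step at which that cell was added to P.
  Insert 7 (step 1): P = [7];  Q = [1]
  Insert 6 (step 2): P = [6] / [7];  Q = [1] / [2]
  Insert 1 (step 3): P = [1] / [6] / [7];  Q = [1] / [2] / [3]
  Insert 3 (step 4): P = [1, 3] / [6] / [7];  Q = [1, 4] / [2] / [3]
  Insert 2 (step 5): P = [1, 2] / [3] / [6] / [7];  Q = [1, 4] / [2] / [3] / [5]
  Insert 8 (step 6): P = [1, 2, 8] / [3] / [6] / [7];  Q = [1, 4, 6] / [2] / [3] / [5]
  Insert 5 (step 7): P = [1, 2, 5] / [3, 8] / [6] / [7];  Q = [1, 4, 6] / [2, 7] / [3] / [5]
  Insert 4 (step 8): P = [1, 2, 4] / [3, 5] / [6, 8] / [7];  Q = [1, 4, 6] / [2, 7] / [3, 8] / [5]
  Insert 9 (step 9): P = [1, 2, 4, 9] / [3, 5] / [6, 8] / [7];  Q = [1, 4, 6, 9] / [2, 7] / [3, 8] / [5]
Final shape: (4, 2, 2, 1).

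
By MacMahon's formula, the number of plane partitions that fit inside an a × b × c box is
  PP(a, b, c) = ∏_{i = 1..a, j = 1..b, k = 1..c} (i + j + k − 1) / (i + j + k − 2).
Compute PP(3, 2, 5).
PP(3, 2, 5) = 1176

Evaluate the triple product over i = 1..3, j = 1..2, k = 1..5. The factors are (2/1) · (3/2) · (4/3) · (5/4) · (6/5) · (3/2) · (4/3) · (5/4) · … (30 factors total). The numerators and denominators telescope so the product is an integer; carrying out the multiplication exactly gives PP(3, 2, 5) = 1176.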